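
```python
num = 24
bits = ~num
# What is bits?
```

Trace:
`num = 24` → num = 24
`bits = ~num` → bits = -25
So bits = -25

Answer: -25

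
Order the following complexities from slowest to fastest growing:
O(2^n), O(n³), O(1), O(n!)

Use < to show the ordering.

Ordered by growth rate: O(1) < O(n³) < O(2^n) < O(n!)

Answer: O(1) < O(n³) < O(2^n) < O(n!)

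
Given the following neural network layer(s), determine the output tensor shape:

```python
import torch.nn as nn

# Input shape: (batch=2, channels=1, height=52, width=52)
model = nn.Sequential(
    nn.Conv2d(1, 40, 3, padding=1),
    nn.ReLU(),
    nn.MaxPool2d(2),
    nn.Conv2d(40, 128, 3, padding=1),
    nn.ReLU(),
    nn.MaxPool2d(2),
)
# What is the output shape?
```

Input: (2, 1, 52, 52) -> after first Conv2d: (2, 40, 52, 52) -> after first MaxPool2d: (2, 40, 26, 26) -> after second Conv2d: (2, 128, 26, 26) -> Output: (2, 128, 13, 13)

Answer: (2, 128, 13, 13)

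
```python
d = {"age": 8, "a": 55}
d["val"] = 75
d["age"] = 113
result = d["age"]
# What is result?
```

Trace:
`d = {"age": 8, "a": 55}` → d = {'age': 8, 'a': 55}
`d["val"] = 75` → d = {'age': 8, 'a': 55, 'val': 75}
`d["age"] = 113` → d = {'age': 113, 'a': 55, 'val': 75}
`result = d["age"]` → result = 113
So result = 113

Answer: 113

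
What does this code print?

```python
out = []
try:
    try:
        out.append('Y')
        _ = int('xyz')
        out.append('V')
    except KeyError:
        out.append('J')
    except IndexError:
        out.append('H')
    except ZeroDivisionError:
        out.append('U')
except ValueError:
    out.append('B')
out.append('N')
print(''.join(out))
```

Execution trace: 'Y' (inner try body) → 'B' (outer except ValueError) → 'N' (after the try/except). Output: YBN

Answer: YBN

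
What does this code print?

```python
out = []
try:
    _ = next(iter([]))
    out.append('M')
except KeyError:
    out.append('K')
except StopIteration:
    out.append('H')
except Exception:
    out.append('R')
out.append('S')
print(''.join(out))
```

Execution trace: 'H' (except StopIteration) → 'S' (after the try/except). Output: HS

Answer: HS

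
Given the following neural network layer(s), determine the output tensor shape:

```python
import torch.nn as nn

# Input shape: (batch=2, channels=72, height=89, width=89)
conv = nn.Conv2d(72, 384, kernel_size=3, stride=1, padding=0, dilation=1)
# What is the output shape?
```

Input: (2, 72, 89, 89) -> Output: (2, 384, 87, 87)

Answer: (2, 384, 87, 87)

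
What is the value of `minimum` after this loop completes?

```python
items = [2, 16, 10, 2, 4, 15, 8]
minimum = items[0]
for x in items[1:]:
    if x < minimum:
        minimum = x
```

Minimum of [2, 16, 10, 2, 4, 15, 8]
`minimum` takes the values: 2

Answer: 2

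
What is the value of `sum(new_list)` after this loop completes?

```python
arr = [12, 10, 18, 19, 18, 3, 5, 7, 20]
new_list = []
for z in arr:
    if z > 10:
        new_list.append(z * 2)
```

Sum of doubled values > 10
`new_list` takes the values: [] → [24] → [24, 36] → [24, 36, 38] → [24, 36, 38, 36] → [24, 36, 38, 36, 40]
So `sum(new_list)` = 174

Answer: 174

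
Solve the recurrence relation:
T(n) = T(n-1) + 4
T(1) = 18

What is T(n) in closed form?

Unrolling: T(n) = T(1) + 4·(n-1) = 18 + 4(n-1) = 4n + 14.

Answer: T(n) = 4n + 14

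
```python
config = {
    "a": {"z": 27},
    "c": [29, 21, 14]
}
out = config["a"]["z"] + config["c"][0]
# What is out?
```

Trace:
`config = { ...` → config = {'a': {'z': 27}, 'c': [29, 21, 14]}
`out = config["a"]["z"] + config["c"][0]` → out = 56
So out = 56

Answer: 56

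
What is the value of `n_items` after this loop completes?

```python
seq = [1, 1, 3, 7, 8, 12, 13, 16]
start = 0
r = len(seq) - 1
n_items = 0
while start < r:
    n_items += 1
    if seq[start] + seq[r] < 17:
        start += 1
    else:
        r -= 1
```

Steps to find pair summing to 17
`n_items` takes the values: 0 → 1 → 2 → 3 → 4 → 5 → 6 → 7

Answer: 7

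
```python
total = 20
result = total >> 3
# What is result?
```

Trace:
`total = 20` → total = 20
`result = total >> 3` → result = 2
So result = 2

Answer: 2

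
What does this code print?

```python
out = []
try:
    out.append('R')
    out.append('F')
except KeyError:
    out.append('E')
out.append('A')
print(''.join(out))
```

Execution trace: 'R' (try body) → 'F' (try body, no exception) → 'A' (after the try/except). Output: RFA

Answer: RFA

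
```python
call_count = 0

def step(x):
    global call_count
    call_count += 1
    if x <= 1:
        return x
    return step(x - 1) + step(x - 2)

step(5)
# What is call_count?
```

Calls(x) = 1 + Calls(x-1) + Calls(x-2); Calls(0)=Calls(1)=1. For x=5 this gives 15.

Answer: 15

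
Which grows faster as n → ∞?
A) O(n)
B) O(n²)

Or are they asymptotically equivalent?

O(n) vs O(n²): Higher order terms dominate.

Answer: B) O(n²) grows faster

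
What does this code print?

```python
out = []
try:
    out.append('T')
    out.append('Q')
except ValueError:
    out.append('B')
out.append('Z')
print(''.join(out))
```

Execution trace: 'T' (try body) → 'Q' (try body, no exception) → 'Z' (after the try/except). Output: TQZ

Answer: TQZ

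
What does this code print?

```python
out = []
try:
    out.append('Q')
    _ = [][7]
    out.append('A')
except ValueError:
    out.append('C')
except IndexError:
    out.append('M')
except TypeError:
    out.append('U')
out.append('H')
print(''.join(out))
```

Execution trace: 'Q' (try body) → 'M' (except IndexError) → 'H' (after the try/except). Output: QMH

Answer: QMH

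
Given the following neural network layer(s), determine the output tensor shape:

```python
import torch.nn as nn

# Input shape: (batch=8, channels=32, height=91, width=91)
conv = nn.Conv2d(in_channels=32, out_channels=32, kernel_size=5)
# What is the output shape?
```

Input: (8, 32, 91, 91) -> Output: (8, 32, 87, 87)

Answer: (8, 32, 87, 87)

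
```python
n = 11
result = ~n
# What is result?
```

Trace:
`n = 11` → n = 11
`result = ~n` → result = -12
So result = -12

Answer: -12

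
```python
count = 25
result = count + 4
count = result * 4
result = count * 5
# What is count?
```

Trace:
`count = 25` → count = 25
`result = count + 4` → result = 29
`count = result * 4` → count = 116
`result = count * 5` → result = 580
So count = 116

Answer: 116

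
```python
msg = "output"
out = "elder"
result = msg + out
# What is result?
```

Trace:
`msg = "output"` → msg = 'output'
`out = "elder"` → out = 'elder'
`result = msg + out` → result = 'outputelder'
So result = 'outputelder'

Answer: 'outputelder'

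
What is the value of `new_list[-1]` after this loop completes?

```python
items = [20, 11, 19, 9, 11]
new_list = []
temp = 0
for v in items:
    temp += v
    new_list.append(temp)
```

Cumulative sum ends at 70
`new_list` takes the values: [] → [20] → [20, 31] → [20, 31, 50] → [20, 31, 50, 59] → [20, 31, 50, 59, 70]
So `new_list[-1]` = 70

Answer: 70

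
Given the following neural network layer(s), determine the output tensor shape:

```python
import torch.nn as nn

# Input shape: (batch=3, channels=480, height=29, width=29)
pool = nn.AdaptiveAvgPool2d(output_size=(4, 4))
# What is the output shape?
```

Input: (3, 480, 29, 29) -> Output: (3, 480, 4, 4)

Answer: (3, 480, 4, 4)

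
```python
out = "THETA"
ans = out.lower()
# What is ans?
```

Trace:
`out = "THETA"` → out = 'THETA'
`ans = out.lower()` → ans = 'theta'
So ans = 'theta'

Answer: 'theta'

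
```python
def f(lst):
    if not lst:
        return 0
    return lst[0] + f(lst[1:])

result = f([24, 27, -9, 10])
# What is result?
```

24 + 27 + (-9) + 10 + 0 = 52

Answer: 52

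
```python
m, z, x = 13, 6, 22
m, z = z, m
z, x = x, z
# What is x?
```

Trace:
`m, z, x = 13, 6, 22` → m = 13; z = 6; x = 22
`m, z = z, m` → m = 6; z = 13
`z, x = x, z` → z = 22; x = 13
So x = 13

Answer: 13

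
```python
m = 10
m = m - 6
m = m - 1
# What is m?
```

Trace:
`m = 10` → m = 10
`m = m - 6` → m = 4
`m = m - 1` → m = 3
So m = 3

Answer: 3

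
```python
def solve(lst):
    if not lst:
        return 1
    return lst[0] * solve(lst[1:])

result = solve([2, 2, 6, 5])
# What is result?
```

Product over [2, 2, 6, 5] = 2 * 2 * 6 * 5 = 120

Answer: 120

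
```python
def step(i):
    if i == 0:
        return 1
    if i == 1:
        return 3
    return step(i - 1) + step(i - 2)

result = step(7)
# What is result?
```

Build up from base cases: step(0)=1, step(1)=3, step(2)=4, step(3)=7, step(4)=11, step(5)=18, step(6)=29, ..., step(7)=47

Answer: 47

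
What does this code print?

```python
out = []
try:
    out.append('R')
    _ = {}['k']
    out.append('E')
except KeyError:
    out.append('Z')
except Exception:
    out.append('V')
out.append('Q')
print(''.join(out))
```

Execution trace: 'R' (try body) → 'Z' (except KeyError) → 'Q' (after the try/except). Output: RZQ

Answer: RZQ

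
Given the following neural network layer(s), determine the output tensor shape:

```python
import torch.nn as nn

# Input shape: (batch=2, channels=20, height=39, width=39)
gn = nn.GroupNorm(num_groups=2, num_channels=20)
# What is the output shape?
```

Input: (2, 20, 39, 39) -> Output: (2, 20, 39, 39)

Answer: (2, 20, 39, 39)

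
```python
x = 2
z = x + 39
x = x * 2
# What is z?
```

Trace:
`x = 2` → x = 2
`z = x + 39` → z = 41
`x = x * 2` → x = 4
So z = 41

Answer: 41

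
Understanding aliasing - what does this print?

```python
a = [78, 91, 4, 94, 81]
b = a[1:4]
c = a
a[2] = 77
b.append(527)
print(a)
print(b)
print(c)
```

Key concept: slice vs alias.
Step by step:
`a = [78, 91, 4, 94, 81]` → a = [78, 91, 4, 94, 81]
`b = a[1:4]` → b = [91, 4, 94]
`c = a` → c = [78, 91, 4, 94, 81] (same object as a)
`a[2] = 77` → a = [78, 91, 77, 94, 81] (same object as c); c = [78, 91, 77, 94, 81] (same object as a)
`b.append(527)` → b = [91, 4, 94, 527]
`print(a)` → prints [78, 91, 77, 94, 81]
`print(b)` → prints [91, 4, 94, 527]
`print(c)` → prints [78, 91, 77, 94, 81]

Answer:
[78, 91, 77, 94, 81]
[91, 4, 94, 527]
[78, 91, 77, 94, 81]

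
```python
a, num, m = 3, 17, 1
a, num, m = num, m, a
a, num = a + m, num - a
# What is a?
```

Trace:
`a, num, m = 3, 17, 1` → a = 3; num = 17; m = 1
`a, num, m = num, m, a` → a = 17; num = 1; m = 3
`a, num = a + m, num - a` → a = 20; num = -16
So a = 20

Answer: 20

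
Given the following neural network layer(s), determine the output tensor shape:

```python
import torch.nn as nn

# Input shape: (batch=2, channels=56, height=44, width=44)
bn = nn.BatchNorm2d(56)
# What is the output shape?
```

Input: (2, 56, 44, 44) -> Output: (2, 56, 44, 44)

Answer: (2, 56, 44, 44)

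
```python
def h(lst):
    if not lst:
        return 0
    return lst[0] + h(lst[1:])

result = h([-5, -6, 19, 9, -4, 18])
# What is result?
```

(-5) + (-6) + 19 + 9 + (-4) + 18 + 0 = 31

Answer: 31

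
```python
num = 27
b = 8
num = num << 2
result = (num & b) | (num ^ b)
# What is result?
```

Trace:
`num = 27` → num = 27
`b = 8` → b = 8
`num = num << 2` → num = 108
`result = (num & b) | (num ^ b)` → result = 108
So result = 108

Answer: 108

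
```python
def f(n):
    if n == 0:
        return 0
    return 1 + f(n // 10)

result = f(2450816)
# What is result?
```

Count of digits of 2450816: 7

Answer: 7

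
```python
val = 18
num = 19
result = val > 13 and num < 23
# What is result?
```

Trace:
`val = 18` → val = 18
`num = 19` → num = 19
`result = val > 13 and num < 23` → result = True
So result = True

Answer: True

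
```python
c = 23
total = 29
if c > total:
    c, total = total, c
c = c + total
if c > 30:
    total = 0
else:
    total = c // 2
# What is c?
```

Trace:
`c = 23` → c = 23
`total = 29` → total = 29
`if c > total: ...` → c > total is False → no variable changes
`c = c + total` → c = 52
`if c > 30: ...` → c > 30 is True → total = 0
So c = 52

Answer: 52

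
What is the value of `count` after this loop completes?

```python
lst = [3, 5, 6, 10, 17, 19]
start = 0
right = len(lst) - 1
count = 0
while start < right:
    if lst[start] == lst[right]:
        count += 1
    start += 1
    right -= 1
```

Count matching pairs from ends
`count` takes the values: 0

Answer: 0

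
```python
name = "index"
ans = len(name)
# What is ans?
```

Trace:
`name = "index"` → name = 'index'
`ans = len(name)` → ans = 5
So ans = 5

Answer: 5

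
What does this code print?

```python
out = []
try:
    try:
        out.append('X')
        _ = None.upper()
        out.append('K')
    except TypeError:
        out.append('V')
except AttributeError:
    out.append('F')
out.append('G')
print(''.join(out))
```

Execution trace: 'X' (try body) → 'F' (outer except AttributeError) → 'G' (after the try/except). Output: XFG

Answer: XFG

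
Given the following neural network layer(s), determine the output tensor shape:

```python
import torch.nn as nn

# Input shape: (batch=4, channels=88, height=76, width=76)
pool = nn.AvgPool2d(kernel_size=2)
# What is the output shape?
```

Input: (4, 88, 76, 76) -> Output: (4, 88, 38, 38)

Answer: (4, 88, 38, 38)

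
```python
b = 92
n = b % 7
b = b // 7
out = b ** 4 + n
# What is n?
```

Trace:
`b = 92` → b = 92
`n = b % 7` → n = 1
`b = b // 7` → b = 13
`out = b ** 4 + n` → out = 28562
So n = 1

Answer: 1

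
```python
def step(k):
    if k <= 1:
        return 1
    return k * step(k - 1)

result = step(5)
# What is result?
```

step(5) = 5 * 4 * 3 * 2 * 1 = 120

Answer: 120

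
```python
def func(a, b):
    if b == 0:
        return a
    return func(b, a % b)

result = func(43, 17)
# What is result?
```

func(43, 17) -> func(17, 9) -> func(9, 8) -> func(8, 1) -> func(1, 0) -> 1

Answer: 1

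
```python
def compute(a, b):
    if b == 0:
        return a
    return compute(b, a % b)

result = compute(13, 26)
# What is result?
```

compute(13, 26) -> compute(26, 13) -> compute(13, 0) -> 13

Answer: 13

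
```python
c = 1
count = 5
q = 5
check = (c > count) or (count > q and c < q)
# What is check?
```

Trace:
`c = 1` → c = 1
`count = 5` → count = 5
`q = 5` → q = 5
`check = (c > count) or (count > q and c < q)` → check = False
So check = False

Answer: False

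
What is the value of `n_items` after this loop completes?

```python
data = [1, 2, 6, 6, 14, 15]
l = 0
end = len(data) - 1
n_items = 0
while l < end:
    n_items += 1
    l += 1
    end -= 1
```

Iterations until pointers meet (list length 6)
`n_items` takes the values: 0 → 1 → 2 → 3

Answer: 3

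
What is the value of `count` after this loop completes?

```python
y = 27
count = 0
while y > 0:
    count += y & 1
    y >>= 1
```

Count set bits in 27 (binary: 0b11011)
`count` takes the values: 0 → 1 → 2 → 3 → 4

Answer: 4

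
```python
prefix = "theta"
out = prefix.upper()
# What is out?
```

Trace:
`prefix = "theta"` → prefix = 'theta'
`out = prefix.upper()` → out = 'THETA'
So out = 'THETA'

Answer: 'THETA'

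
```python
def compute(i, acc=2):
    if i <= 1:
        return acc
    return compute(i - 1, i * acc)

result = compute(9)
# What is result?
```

Accumulator trace (n, acc): (9, 2) -> (8, 18) -> (7, 144) -> (6, 1008) -> (5, 6048) -> (4, 30240) -> (3, 120960) -> (2, 362880) -> (1, 725760) -> return 725760

Answer: 725760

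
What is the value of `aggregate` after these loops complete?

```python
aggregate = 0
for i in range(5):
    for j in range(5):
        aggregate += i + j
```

Sum of all i+j for i,j in 5x5
`aggregate` takes the values: 0 → 1 → 3 → 6 → 10 → 11 → 13 → 16 → 20 → 25 → 27 → 30 → 34 → 39 → 45 → 48 → 52 → 57 → 63 → 70 → 74 → 79 → 85 → 92 → 100

Answer: 100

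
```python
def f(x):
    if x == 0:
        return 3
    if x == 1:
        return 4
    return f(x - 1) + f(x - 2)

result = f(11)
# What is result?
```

Build up from base cases: f(0)=3, f(1)=4, f(2)=7, f(3)=11, f(4)=18, f(5)=29, f(6)=47, ..., f(11)=521

Answer: 521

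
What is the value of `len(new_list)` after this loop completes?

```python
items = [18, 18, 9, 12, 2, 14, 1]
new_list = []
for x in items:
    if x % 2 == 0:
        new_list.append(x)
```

Count even numbers in [18, 18, 9, 12, 2, 14, 1]
`new_list` takes the values: [] → [18] → [18, 18] → [18, 18, 12] → [18, 18, 12, 2] → [18, 18, 12, 2, 14]
So `len(new_list)` = 5

Answer: 5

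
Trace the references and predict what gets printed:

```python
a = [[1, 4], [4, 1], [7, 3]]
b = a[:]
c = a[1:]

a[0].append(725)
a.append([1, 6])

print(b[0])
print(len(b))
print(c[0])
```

Key concept: slice with nested mutation.
Step by step:
`a = [[1, 4], [4, 1], [7, 3]]` → a = [[1, 4], [4, 1], [7, 3]]
`b = a[:]` → b = [[1, 4], [4, 1], [7, 3]]
`c = a[1:]` → c = [[4, 1], [7, 3]]
`a[0].append(725)` → a = [[1, 4, 725], [4, 1], [7, 3]]; b = [[1, 4, 725], [4, 1], [7, 3]]
`a.append([1, 6])` → a = [[1, 4, 725], [4, 1], [7, 3], [1, 6]]
`print(b[0])` → prints [1, 4, 725]
`print(len(b))` → prints 3
`print(c[0])` → prints [4, 1]

Answer:
[1, 4, 725]
3
[4, 1]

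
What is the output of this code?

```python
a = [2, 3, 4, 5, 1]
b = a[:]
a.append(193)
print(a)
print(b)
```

Key concept: slice [:] creates copy.
Step by step:
`a = [2, 3, 4, 5, 1]` → a = [2, 3, 4, 5, 1]
`b = a[:]` → b = [2, 3, 4, 5, 1]
`a.append(193)` → a = [2, 3, 4, 5, 1, 193]
`print(a)` → prints [2, 3, 4, 5, 1, 193]
`print(b)` → prints [2, 3, 4, 5, 1]

Answer:
[2, 3, 4, 5, 1, 193]
[2, 3, 4, 5, 1]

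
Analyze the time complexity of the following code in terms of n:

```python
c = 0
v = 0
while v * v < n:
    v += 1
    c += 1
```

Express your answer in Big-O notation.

Each loop level contributes: √n. Multiplying the contributions gives O(√n).

Answer: O(√n)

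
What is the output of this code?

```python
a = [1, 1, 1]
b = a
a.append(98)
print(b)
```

Key concept: basic list aliasing.
Step by step:
`a = [1, 1, 1]` → a = [1, 1, 1]
`b = a` → b = [1, 1, 1] (same object as a)
`a.append(98)` → a = [1, 1, 1, 98] (same object as b); b = [1, 1, 1, 98] (same object as a)
`print(b)` → prints [1, 1, 1, 98]

Answer: [1, 1, 1, 98]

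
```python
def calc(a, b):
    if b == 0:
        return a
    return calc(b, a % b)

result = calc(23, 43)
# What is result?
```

calc(23, 43) -> calc(43, 23) -> calc(23, 20) -> calc(20, 3) -> calc(3, 2) -> calc(2, 1) -> calc(1, 0) -> 1

Answer: 1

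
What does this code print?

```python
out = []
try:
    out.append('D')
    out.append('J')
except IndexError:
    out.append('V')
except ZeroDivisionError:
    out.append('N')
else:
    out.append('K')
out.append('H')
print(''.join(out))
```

Execution trace: 'D' (try body) → 'J' (try body, no exception) → 'K' (else) → 'H' (after the try/except). Output: DJKH

Answer: DJKH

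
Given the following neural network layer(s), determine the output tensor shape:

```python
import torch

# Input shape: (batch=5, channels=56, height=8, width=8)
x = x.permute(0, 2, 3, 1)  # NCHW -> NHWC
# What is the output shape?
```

Input: (5, 56, 8, 8) -> Output: (5, 8, 8, 56)

Answer: (5, 8, 8, 56)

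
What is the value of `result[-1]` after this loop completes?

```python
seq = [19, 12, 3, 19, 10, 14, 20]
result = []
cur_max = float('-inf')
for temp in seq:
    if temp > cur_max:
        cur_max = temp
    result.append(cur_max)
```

Running max ends at 20
`result` takes the values: [] → [19] → [19, 19] → [19, 19, 19] → [19, 19, 19, 19] → [19, 19, 19, 19, 19] → [19, 19, 19, 19, 19, 19] → [19, 19, 19, 19, 19, 19, 20]
So `result[-1]` = 20

Answer: 20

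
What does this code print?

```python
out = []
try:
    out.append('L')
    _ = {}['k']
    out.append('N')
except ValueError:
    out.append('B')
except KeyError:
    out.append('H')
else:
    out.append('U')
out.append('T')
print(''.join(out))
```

Execution trace: 'L' (try body) → 'H' (except KeyError) → 'T' (after the try/except). Output: LHT

Answer: LHT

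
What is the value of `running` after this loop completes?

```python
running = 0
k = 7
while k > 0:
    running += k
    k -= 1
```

Sum 7 down to 1
`running` takes the values: 0 → 7 → 13 → 18 → 22 → 25 → 27 → 28

Answer: 28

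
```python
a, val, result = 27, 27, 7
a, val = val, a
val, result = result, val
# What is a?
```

Trace:
`a, val, result = 27, 27, 7` → a = 27; val = 27; result = 7
`a, val = val, a` → a = 27; val = 27
`val, result = result, val` → val = 7; result = 27
So a = 27

Answer: 27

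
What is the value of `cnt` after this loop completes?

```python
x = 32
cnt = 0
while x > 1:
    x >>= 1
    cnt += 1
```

Count right shifts until 1
`cnt` takes the values: 0 → 1 → 2 → 3 → 4 → 5

Answer: 5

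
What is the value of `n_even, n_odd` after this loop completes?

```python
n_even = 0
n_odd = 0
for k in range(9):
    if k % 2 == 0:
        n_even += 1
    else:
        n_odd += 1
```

Count evens and odds in range(9)
`n_even, n_odd` takes the values: (0, 0) → (1, 0) → (1, 1) → (2, 1) → (2, 2) → (3, 2) → (3, 3) → (4, 3) → (4, 4) → (5, 4)

Answer: 5, 4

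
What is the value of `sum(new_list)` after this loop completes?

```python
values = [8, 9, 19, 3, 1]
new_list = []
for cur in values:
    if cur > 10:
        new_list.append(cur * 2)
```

Sum of doubled values > 10
`new_list` takes the values: [] → [38]
So `sum(new_list)` = 38

Answer: 38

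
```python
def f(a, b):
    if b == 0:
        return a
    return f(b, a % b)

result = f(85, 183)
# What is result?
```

f(85, 183) -> f(183, 85) -> f(85, 13) -> f(13, 7) -> f(7, 6) -> f(6, 1) -> f(1, 0) -> 1

Answer: 1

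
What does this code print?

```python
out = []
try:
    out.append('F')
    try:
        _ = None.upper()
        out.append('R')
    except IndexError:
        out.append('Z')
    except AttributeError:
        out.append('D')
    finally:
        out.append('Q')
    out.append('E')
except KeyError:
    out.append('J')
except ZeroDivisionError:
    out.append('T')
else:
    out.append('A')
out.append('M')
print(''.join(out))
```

Execution trace: 'F' (try body) → 'D' (inner except AttributeError) → 'Q' (inner finally) → 'E' (try body, no exception) → 'A' (else) → 'M' (after the try/except). Output: FDQEAM

Answer: FDQEAM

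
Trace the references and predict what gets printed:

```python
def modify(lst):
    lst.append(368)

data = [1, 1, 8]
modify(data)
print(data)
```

Key concept: function modifies passed list.
Step by step:
`data = [1, 1, 8]` → data = [1, 1, 8]
`modify(data)` → data = [1, 1, 8, 368]
`print(data)` → prints [1, 1, 8, 368]

Answer: [1, 1, 8, 368]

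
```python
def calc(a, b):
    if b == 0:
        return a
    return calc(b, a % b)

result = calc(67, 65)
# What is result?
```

calc(67, 65) -> calc(65, 2) -> calc(2, 1) -> calc(1, 0) -> 1

Answer: 1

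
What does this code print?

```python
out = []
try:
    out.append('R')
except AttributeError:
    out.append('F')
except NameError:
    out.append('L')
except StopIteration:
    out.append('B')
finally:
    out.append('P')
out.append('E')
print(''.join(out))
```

Execution trace: 'R' (try body, no exception) → 'P' (finally) → 'E' (after the try/except). Output: RPE

Answer: RPE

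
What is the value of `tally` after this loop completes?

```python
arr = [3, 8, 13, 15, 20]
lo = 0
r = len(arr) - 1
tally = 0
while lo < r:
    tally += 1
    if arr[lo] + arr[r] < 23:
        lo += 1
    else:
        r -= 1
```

Steps to find pair summing to 23
`tally` takes the values: 0 → 1 → 2 → 3 → 4

Answer: 4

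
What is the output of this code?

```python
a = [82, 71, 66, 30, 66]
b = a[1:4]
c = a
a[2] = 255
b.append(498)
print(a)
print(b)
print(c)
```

Key concept: slice vs alias.
Step by step:
`a = [82, 71, 66, 30, 66]` → a = [82, 71, 66, 30, 66]
`b = a[1:4]` → b = [71, 66, 30]
`c = a` → c = [82, 71, 66, 30, 66] (same object as a)
`a[2] = 255` → a = [82, 71, 255, 30, 66] (same object as c); c = [82, 71, 255, 30, 66] (same object as a)
`b.append(498)` → b = [71, 66, 30, 498]
`print(a)` → prints [82, 71, 255, 30, 66]
`print(b)` → prints [71, 66, 30, 498]
`print(c)` → prints [82, 71, 255, 30, 66]

Answer:
[82, 71, 255, 30, 66]
[71, 66, 30, 498]
[82, 71, 255, 30, 66]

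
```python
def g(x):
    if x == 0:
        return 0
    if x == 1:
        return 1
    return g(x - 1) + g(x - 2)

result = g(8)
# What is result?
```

Build up from base cases: g(0)=0, g(1)=1, g(2)=1, g(3)=2, g(4)=3, g(5)=5, g(6)=8, ..., g(8)=21

Answer: 21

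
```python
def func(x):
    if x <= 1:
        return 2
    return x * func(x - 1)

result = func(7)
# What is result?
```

func(7) = 7 * 6 * 5 * 4 * 3 * 2 * 2 = 10080

Answer: 10080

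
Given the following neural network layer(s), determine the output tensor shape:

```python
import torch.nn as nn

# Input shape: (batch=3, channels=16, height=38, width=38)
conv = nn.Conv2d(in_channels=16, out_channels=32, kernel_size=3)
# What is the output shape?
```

Input: (3, 16, 38, 38) -> Output: (3, 32, 36, 36)

Answer: (3, 32, 36, 36)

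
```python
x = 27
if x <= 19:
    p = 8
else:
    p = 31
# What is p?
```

Trace:
`x = 27` → x = 27
`if x <= 19: ...` → x <= 19 is False, take else branch → p = 31
So p = 31

Answer: 31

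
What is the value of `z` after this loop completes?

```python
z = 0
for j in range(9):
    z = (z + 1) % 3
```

Increment mod 3, 9 times = 0
`z` takes the values: 0 → 1 → 2 → 0 → 1 → 2 → 0 → 1 → 2 → 0

Answer: 0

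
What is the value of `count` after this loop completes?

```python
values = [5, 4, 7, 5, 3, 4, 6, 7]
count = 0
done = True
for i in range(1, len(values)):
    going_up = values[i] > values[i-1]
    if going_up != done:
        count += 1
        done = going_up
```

Count direction changes in [5, 4, 7, 5, 3, 4, 6, 7]
`count` takes the values: 0 → 1 → 2 → 3 → 4

Answer: 4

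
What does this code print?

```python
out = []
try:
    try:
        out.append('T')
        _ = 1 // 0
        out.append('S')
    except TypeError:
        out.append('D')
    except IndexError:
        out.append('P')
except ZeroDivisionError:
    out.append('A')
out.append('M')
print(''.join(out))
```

Execution trace: 'T' (try body) → 'A' (outer except ZeroDivisionError) → 'M' (after the try/except). Output: TAM

Answer: TAM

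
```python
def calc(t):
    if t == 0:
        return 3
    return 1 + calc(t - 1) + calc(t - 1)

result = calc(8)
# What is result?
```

calc(t) = 1 + 2·calc(t-1), calc(0)=3. Closed form: (3+1)·2^8 - 1 = 1023.

Answer: 1023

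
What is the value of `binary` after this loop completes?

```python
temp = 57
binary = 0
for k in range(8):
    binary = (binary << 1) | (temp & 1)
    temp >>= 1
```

Reverse lowest 8 bits of 57
`binary` takes the values: 0 → 1 → 2 → 4 → 9 → 19 → 39 → 78 → 156

Answer: 156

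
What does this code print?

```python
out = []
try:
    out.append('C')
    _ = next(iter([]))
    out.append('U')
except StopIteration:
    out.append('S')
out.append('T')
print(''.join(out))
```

Execution trace: 'C' (try body) → 'S' (except StopIteration) → 'T' (after the try/except). Output: CST

Answer: CST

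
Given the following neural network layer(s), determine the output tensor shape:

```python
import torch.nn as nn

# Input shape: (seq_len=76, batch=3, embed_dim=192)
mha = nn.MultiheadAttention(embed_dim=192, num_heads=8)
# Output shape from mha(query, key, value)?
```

Input: (76, 3, 192) -> Output: (76, 3, 192)

Answer: (76, 3, 192)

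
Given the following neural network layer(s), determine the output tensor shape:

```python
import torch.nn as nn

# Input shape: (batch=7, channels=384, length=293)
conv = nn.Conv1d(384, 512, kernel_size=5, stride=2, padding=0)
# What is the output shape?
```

Input: (7, 384, 293) -> Output: (7, 512, 145)

Answer: (7, 512, 145)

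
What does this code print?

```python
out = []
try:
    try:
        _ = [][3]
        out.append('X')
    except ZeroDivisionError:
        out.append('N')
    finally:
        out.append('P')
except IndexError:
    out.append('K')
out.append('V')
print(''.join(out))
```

Execution trace: 'P' (finally) → 'K' (outer except IndexError) → 'V' (after the try/except). Output: PKV

Answer: PKV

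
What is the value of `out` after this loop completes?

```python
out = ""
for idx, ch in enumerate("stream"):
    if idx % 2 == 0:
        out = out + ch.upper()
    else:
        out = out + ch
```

Uppercase even positions in 'stream'
`out` takes the values: "" → "S" → "St" → "StR" → "StRe" → "StReA" → "StReAm"

Answer: "StReAm"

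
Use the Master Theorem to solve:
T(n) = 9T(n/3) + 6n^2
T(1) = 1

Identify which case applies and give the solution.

a=9, b=3, f(n)=6n^2. log_3(9) = 2. Since c=2 = 2, Case 2 applies: T(n) = Θ(n^log_b(a) · log n) = O(n^2 log n).

Answer: O(n^2 log n) - Case 2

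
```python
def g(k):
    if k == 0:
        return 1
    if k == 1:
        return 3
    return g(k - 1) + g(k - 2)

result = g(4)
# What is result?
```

Build up from base cases: g(0)=1, g(1)=3, g(2)=4, g(3)=7, g(4)=11

Answer: 11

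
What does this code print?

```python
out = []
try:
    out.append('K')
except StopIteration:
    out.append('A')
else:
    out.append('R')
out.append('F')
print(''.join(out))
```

Execution trace: 'K' (try body, no exception) → 'R' (else) → 'F' (after the try/except). Output: KRF

Answer: KRF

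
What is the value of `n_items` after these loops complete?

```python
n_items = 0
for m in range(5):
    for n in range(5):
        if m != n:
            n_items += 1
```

5² - 5 (exclude diagonal)
`n_items` takes the values: 0 → 1 → 2 → 3 → 4 → 5 → 6 → 7 → 8 → 9 → 10 → 11 → 12 → 13 → 14 → 15 → 16 → 17 → 18 → 19 → 20

Answer: 20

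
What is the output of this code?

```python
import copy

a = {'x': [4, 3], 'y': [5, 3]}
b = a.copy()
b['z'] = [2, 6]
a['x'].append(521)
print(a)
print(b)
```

Key concept: shallow copy of dict with mutable values.
Step by step:
`a = {'x': [4, 3], 'y': [5, 3]}` → a = {'x': [4, 3], 'y': [5, 3]}
`b = a.copy()` → b = {'x': [4, 3], 'y': [5, 3]}
`b['z'] = [2, 6]` → b = {'x': [4, 3], 'y': [5, 3], 'z': [2, 6]}
`a['x'].append(521)` → a = {'x': [4, 3, 521], 'y': [5, 3]}; b = {'x': [4, 3, 521], 'y': [5, 3], 'z': [2, 6]}
`print(a)` → prints {'x': [4, 3, 521], 'y': [5, 3]}
`print(b)` → prints {'x': [4, 3, 521], 'y': [5, 3], 'z': [2, 6]}

Answer:
{'x': [4, 3, 521], 'y': [5, 3]}
{'x': [4, 3, 521], 'y': [5, 3], 'z': [2, 6]}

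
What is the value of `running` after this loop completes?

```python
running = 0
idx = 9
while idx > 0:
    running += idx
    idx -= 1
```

Sum 9 down to 1
`running` takes the values: 0 → 9 → 17 → 24 → 30 → 35 → 39 → 42 → 44 → 45

Answer: 45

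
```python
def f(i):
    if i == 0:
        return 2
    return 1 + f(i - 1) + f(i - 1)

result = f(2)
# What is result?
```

f(i) = 1 + 2·f(i-1), f(0)=2. Closed form: (2+1)·2^2 - 1 = 11.

Answer: 11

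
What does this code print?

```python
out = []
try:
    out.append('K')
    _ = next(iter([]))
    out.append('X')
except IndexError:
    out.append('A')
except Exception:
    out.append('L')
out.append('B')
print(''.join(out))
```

Execution trace: 'K' (try body) → 'L' (except Exception) → 'B' (after the try/except). Output: KLB

Answer: KLB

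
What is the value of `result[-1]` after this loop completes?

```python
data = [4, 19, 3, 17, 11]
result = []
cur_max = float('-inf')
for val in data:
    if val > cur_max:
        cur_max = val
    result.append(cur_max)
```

Running max ends at 19
`result` takes the values: [] → [4] → [4, 19] → [4, 19, 19] → [4, 19, 19, 19] → [4, 19, 19, 19, 19]
So `result[-1]` = 19

Answer: 19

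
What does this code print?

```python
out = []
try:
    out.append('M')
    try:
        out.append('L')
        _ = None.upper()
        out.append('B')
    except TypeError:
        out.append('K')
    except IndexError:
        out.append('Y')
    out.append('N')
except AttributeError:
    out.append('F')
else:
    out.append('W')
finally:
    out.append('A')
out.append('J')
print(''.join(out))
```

Execution trace: 'M' (try body) → 'L' (inner try body) → 'F' (except AttributeError) → 'A' (finally) → 'J' (after the try/except). Output: MLFAJ

Answer: MLFAJ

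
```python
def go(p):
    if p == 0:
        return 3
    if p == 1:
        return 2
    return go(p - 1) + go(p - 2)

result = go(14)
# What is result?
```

Build up from base cases: go(0)=3, go(1)=2, go(2)=5, go(3)=7, go(4)=12, go(5)=19, go(6)=31, ..., go(14)=1453

Answer: 1453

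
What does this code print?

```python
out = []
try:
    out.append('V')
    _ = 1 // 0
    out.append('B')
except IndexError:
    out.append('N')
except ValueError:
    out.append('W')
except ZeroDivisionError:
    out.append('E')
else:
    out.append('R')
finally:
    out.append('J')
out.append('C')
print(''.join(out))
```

Execution trace: 'V' (try body) → 'E' (except ZeroDivisionError) → 'J' (finally) → 'C' (after the try/except). Output: VEJC

Answer: VEJC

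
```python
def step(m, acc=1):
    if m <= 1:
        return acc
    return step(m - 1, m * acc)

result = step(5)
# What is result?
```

Accumulator trace (n, acc): (5, 1) -> (4, 5) -> (3, 20) -> (2, 60) -> (1, 120) -> return 120

Answer: 120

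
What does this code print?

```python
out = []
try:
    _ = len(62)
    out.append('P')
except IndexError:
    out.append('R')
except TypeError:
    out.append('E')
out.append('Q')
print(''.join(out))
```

Execution trace: 'E' (except TypeError) → 'Q' (after the try/except). Output: EQ

Answer: EQ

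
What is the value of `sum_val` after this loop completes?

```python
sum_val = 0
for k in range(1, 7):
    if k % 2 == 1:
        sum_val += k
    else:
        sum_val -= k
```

Add odd, subtract even
`sum_val` takes the values: 0 → 1 → -1 → 2 → -2 → 3 → -3

Answer: -3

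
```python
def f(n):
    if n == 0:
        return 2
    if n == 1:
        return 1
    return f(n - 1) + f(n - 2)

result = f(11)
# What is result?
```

Build up from base cases: f(0)=2, f(1)=1, f(2)=3, f(3)=4, f(4)=7, f(5)=11, f(6)=18, ..., f(11)=199

Answer: 199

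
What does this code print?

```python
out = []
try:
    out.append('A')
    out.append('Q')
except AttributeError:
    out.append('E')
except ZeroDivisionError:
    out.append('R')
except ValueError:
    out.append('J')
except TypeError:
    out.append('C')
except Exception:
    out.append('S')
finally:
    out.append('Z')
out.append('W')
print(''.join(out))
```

Execution trace: 'A' (try body) → 'Q' (try body, no exception) → 'Z' (finally) → 'W' (after the try/except). Output: AQZW

Answer: AQZW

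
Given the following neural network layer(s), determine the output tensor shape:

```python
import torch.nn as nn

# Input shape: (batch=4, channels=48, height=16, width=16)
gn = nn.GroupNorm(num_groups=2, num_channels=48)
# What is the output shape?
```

Input: (4, 48, 16, 16) -> Output: (4, 48, 16, 16)

Answer: (4, 48, 16, 16)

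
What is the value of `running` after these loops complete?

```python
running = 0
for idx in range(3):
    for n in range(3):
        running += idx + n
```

Sum of all idx+n for idx,n in 3x3
`running` takes the values: 0 → 1 → 3 → 4 → 6 → 9 → 11 → 14 → 18

Answer: 18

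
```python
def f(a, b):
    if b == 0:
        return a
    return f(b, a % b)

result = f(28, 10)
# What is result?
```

f(28, 10) -> f(10, 8) -> f(8, 2) -> f(2, 0) -> 2

Answer: 2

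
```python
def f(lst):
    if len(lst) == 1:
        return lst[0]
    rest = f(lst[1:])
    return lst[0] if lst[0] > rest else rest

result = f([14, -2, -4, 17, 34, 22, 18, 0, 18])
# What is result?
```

Recursive max over [14, -2, -4, 17, 34, 22, 18, 0, 18] = 34

Answer: 34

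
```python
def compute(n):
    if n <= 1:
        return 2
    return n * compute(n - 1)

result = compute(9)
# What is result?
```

compute(9) = 9 * 8 * 7 * 6 * 5 * 4 * 3 * 2 * 2 = 725760

Answer: 725760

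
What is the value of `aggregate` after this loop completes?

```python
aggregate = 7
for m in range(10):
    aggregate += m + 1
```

Start at 7, add 1 to 10 = 62
`aggregate` takes the values: 7 → 8 → 10 → 13 → 17 → 22 → 28 → 35 → 43 → 52 → 62

Answer: 62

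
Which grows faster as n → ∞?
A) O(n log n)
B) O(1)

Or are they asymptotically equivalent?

O(n log n) vs O(1): Higher order terms dominate.

Answer: A) O(n log n) grows faster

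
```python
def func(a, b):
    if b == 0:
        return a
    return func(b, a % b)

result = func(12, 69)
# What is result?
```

func(12, 69) -> func(69, 12) -> func(12, 9) -> func(9, 3) -> func(3, 0) -> 3

Answer: 3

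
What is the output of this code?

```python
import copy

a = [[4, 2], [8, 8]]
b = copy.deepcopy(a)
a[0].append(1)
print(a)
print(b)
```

Key concept: deep copy is fully independent.
Step by step:
`a = [[4, 2], [8, 8]]` → a = [[4, 2], [8, 8]]
`b = copy.deepcopy(a)` → b = [[4, 2], [8, 8]]
`a[0].append(1)` → a = [[4, 2, 1], [8, 8]]
`print(a)` → prints [[4, 2, 1], [8, 8]]
`print(b)` → prints [[4, 2], [8, 8]]

Answer:
[[4, 2, 1], [8, 8]]
[[4, 2], [8, 8]]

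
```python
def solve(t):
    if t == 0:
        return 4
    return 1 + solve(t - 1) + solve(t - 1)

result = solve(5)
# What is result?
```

solve(t) = 1 + 2·solve(t-1), solve(0)=4. Closed form: (4+1)·2^5 - 1 = 159.

Answer: 159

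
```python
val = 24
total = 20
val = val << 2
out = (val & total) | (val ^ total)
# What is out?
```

Trace:
`val = 24` → val = 24
`total = 20` → total = 20
`val = val << 2` → val = 96
`out = (val & total) | (val ^ total)` → out = 116
So out = 116

Answer: 116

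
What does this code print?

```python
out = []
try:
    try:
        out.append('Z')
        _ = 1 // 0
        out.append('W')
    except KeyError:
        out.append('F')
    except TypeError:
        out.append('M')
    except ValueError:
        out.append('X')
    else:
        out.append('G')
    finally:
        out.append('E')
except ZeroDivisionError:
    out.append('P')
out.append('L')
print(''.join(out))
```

Execution trace: 'Z' (try body) → 'E' (finally) → 'P' (outer except ZeroDivisionError) → 'L' (after the try/except). Output: ZEPL

Answer: ZEPL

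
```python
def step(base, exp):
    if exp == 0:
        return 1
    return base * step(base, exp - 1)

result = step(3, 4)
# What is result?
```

step(3, 4) = 3 * 3 * 3 * 3 = 81

Answer: 81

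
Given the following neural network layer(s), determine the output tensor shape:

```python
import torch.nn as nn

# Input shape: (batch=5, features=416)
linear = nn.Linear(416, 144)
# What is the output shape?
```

Input: (5, 416) -> Output: (5, 144)

Answer: (5, 144)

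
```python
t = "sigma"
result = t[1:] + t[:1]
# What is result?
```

Trace:
`t = "sigma"` → t = 'sigma'
`result = t[1:] + t[:1]` → result = 'igmas'
So result = 'igmas'

Answer: 'igmas'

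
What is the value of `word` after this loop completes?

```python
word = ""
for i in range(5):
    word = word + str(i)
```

Concatenate digits 0 to 4
`word` takes the values: "" → "0" → "01" → "012" → "0123" → "01234"

Answer: "01234"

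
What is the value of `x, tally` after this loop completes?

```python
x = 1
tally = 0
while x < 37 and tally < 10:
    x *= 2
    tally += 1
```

Double until >= 37 or 10 iterations
`x, tally` takes the values: (1, 0) → (2, 0) → (2, 1) → (4, 1) → (4, 2) → (8, 2) → (8, 3) → (16, 3) → (16, 4) → (32, 4) → (32, 5) → (64, 5) → (64, 6)

Answer: 64, 6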